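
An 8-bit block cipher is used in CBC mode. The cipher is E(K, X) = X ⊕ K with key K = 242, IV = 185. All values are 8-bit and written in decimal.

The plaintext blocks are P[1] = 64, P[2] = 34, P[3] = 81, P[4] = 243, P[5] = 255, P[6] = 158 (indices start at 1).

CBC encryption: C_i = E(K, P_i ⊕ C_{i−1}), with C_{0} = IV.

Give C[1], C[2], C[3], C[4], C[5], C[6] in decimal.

C[1] = 11, C[2] = 219, C[3] = 120, C[4] = 121, C[5] = 116, C[6] = 24

C[1]: P[1] ⊕ 185 = 249; E(K, 249) = 11.
C[2]: P[2] ⊕ 11 = 41; E(K, 41) = 219.
C[3]: P[3] ⊕ 219 = 138; E(K, 138) = 120.
C[4]: P[4] ⊕ 120 = 139; E(K, 139) = 121.
C[5]: P[5] ⊕ 121 = 134; E(K, 134) = 116.
C[6]: P[6] ⊕ 116 = 234; E(K, 234) = 24.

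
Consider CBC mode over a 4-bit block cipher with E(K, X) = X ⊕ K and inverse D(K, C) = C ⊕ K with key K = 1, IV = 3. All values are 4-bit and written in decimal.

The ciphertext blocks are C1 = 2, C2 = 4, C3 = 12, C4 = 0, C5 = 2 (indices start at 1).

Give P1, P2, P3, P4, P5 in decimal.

P1 = 0, P2 = 7, P3 = 9, P4 = 13, P5 = 3

CBC decryption: P_i = D(K, C_i) ⊕ C_{i−1}, with C_{0} = IV.
P1: D(K, 2) = 3; 3 ⊕ 3 = 0.
P2: D(K, 4) = 5; 5 ⊕ 2 = 7.
P3: D(K, 12) = 13; 13 ⊕ 4 = 9.
P4: D(K, 0) = 1; 1 ⊕ 12 = 13.
P5: D(K, 2) = 3; 3 ⊕ 0 = 3.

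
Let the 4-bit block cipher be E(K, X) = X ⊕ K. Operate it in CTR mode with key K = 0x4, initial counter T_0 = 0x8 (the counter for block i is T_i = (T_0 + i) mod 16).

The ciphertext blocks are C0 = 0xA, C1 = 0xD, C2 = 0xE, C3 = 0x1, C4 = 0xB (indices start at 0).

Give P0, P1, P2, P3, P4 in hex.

P0 = 0x6, P1 = 0x0, P2 = 0x0, P3 = 0xE, P4 = 0x3

CTR decryption: S_i = E(K, T_i) where T_i is the counter for block i; P_i = C_i ⊕ S_i.
P0: T = 0x8, S = E(K, T) = 0xC; 0xA ⊕ 0xC = 0x6.
P1: T = 0x9, S = E(K, T) = 0xD; 0xD ⊕ 0xD = 0x0.
P2: T = 0xA, S = E(K, T) = 0xE; 0xE ⊕ 0xE = 0x0.
P3: T = 0xB, S = E(K, T) = 0xF; 0x1 ⊕ 0xF = 0xE.
P4: T = 0xC, S = E(K, T) = 0x8; 0xB ⊕ 0x8 = 0x3.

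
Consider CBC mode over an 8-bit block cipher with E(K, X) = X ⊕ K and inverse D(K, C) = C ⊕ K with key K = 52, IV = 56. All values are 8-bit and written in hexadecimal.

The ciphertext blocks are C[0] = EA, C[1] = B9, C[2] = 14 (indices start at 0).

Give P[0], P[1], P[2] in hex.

P[0] = EE, P[1] = 01, P[2] = FF

CBC decryption: P_i = D(K, C_i) ⊕ C_{i−1}, with C_{−1} = IV.
P[0]: D(K, EA) = B8; B8 ⊕ 56 = EE.
P[1]: D(K, B9) = EB; EB ⊕ EA = 01.
P[2]: D(K, 14) = 46; 46 ⊕ B9 = FF.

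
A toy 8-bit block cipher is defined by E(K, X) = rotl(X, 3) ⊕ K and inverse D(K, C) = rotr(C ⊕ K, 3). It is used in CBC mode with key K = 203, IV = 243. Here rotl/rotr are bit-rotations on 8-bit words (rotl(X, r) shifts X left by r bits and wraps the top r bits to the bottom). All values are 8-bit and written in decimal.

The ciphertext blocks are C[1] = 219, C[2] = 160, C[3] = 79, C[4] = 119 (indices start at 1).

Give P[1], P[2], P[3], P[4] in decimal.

P[1] = 241, P[2] = 182, P[3] = 48, P[4] = 216

CBC decryption: P_i = D(K, C_i) ⊕ C_{i−1}, with C_{0} = IV.
P[1]: D(K, 219) = 2; 2 ⊕ 243 = 241.
P[2]: D(K, 160) = 109; 109 ⊕ 219 = 182.
P[3]: D(K, 79) = 144; 144 ⊕ 160 = 48.
P[4]: D(K, 119) = 151; 151 ⊕ 79 = 216.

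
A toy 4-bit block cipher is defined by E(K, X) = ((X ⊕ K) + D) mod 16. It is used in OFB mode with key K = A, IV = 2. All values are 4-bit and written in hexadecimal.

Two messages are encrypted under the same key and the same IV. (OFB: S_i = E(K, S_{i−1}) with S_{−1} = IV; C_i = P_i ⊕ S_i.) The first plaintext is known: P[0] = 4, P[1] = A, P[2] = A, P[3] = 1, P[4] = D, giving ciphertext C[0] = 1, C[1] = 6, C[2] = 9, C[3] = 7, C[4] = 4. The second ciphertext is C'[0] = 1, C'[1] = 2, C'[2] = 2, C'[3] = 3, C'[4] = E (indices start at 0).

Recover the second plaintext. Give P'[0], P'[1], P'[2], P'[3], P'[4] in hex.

In OFB with a reused IV, both messages share the same keystream S_i, so C_i ⊕ C'_i = P_i ⊕ P'_i and thus P'_i = P_i ⊕ C_i ⊕ C'_i.
P'[0]: 4 ⊕ 1 ⊕ 1 = 4.
P'[1]: A ⊕ 6 ⊕ 2 = E.
P'[2]: A ⊕ 9 ⊕ 2 = 1.
P'[3]: 1 ⊕ 7 ⊕ 3 = 5.
P'[4]: D ⊕ 4 ⊕ E = 7.

P'[0] = 4, P'[1] = E, P'[2] = 1, P'[3] = 5, P'[4] = 7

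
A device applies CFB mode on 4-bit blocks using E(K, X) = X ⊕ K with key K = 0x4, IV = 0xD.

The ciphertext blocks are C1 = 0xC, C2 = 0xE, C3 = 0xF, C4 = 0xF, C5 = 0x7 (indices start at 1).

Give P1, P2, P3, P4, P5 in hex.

P1 = 0x5, P2 = 0x6, P3 = 0x5, P4 = 0x4, P5 = 0xC

CFB decryption: P_i = C_i ⊕ E(K, C_{i−1}), with C_{0} = IV.
P1: E(K, 0xD) = 0x9; 0xC ⊕ 0x9 = 0x5.
P2: E(K, 0xC) = 0x8; 0xE ⊕ 0x8 = 0x6.
P3: E(K, 0xE) = 0xA; 0xF ⊕ 0xA = 0x5.
P4: E(K, 0xF) = 0xB; 0xF ⊕ 0xB = 0x4.
P5: E(K, 0xF) = 0xB; 0x7 ⊕ 0xB = 0xC.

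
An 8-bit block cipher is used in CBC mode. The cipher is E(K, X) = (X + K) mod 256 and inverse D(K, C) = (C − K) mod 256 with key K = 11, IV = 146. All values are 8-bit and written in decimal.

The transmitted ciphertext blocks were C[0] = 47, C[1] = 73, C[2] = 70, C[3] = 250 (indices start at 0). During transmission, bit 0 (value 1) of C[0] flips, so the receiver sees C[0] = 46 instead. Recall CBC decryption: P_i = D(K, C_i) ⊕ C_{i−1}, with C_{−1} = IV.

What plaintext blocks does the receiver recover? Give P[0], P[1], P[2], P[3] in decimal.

Only C[0] changed, to 46. In CBC, a change in C_i garbles P_i and flips the same bit in P_{i+1}. Decrypting the received ciphertext:
P[0]: D(K, 46) = 35; 35 ⊕ 146 = 177.
P[1]: D(K, 73) = 62; 62 ⊕ 46 = 16.
P[2]: D(K, 70) = 59; 59 ⊕ 73 = 114.
P[3]: D(K, 250) = 239; 239 ⊕ 70 = 169.
Blocks that differ from the original plaintext: P[0], P[1].

P[0] = 177, P[1] = 16, P[2] = 114, P[3] = 169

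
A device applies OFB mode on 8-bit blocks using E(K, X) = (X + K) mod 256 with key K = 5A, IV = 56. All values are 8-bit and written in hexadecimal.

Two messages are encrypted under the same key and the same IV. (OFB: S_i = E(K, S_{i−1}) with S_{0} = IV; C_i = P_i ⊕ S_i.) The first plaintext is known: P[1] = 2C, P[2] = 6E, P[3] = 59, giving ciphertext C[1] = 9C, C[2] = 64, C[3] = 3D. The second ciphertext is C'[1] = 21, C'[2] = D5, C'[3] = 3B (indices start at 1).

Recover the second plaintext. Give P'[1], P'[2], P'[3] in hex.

P'[1] = 91, P'[2] = DF, P'[3] = 5F

In OFB with a reused IV, both messages share the same keystream S_i, so C_i ⊕ C'_i = P_i ⊕ P'_i and thus P'_i = P_i ⊕ C_i ⊕ C'_i.
P'[1]: 2C ⊕ 9C ⊕ 21 = 91.
P'[2]: 6E ⊕ 64 ⊕ D5 = DF.
P'[3]: 59 ⊕ 3D ⊕ 3B = 5F.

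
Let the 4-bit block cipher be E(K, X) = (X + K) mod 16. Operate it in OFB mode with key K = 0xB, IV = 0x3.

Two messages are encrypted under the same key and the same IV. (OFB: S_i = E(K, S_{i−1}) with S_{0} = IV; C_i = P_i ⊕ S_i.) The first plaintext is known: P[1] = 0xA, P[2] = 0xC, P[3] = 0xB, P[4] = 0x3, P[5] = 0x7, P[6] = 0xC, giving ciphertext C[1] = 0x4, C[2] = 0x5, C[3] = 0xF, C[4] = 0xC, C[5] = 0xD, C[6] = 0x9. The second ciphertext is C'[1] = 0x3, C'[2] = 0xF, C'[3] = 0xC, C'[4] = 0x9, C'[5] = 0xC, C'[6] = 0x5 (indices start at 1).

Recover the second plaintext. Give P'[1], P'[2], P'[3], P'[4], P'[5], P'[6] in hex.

P'[1] = 0xD, P'[2] = 0x6, P'[3] = 0x8, P'[4] = 0x6, P'[5] = 0x6, P'[6] = 0x0

In OFB with a reused IV, both messages share the same keystream S_i, so C_i ⊕ C'_i = P_i ⊕ P'_i and thus P'_i = P_i ⊕ C_i ⊕ C'_i.
P'[1]: 0xA ⊕ 0x4 ⊕ 0x3 = 0xD.
P'[2]: 0xC ⊕ 0x5 ⊕ 0xF = 0x6.
P'[3]: 0xB ⊕ 0xF ⊕ 0xC = 0x8.
P'[4]: 0x3 ⊕ 0xC ⊕ 0x9 = 0x6.
P'[5]: 0x7 ⊕ 0xD ⊕ 0xC = 0x6.
P'[6]: 0xC ⊕ 0x9 ⊕ 0x5 = 0x0.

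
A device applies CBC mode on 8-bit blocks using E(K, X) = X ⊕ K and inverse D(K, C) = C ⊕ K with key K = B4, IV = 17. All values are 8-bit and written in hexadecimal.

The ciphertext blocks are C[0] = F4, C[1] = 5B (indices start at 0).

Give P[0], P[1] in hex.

P[0] = 57, P[1] = 1B

CBC decryption: P_i = D(K, C_i) ⊕ C_{i−1}, with C_{−1} = IV.
P[0]: D(K, F4) = 40; 40 ⊕ 17 = 57.
P[1]: D(K, 5B) = EF; EF ⊕ F4 = 1B.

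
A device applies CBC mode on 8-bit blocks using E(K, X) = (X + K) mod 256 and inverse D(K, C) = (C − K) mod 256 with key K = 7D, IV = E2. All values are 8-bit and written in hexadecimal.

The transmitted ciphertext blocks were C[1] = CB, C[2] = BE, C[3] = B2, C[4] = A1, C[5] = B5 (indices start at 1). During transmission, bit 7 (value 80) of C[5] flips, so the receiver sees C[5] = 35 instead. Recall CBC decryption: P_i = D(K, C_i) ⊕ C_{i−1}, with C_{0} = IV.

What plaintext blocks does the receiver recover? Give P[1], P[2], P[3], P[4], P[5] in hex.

P[1] = AC, P[2] = 8A, P[3] = 8B, P[4] = 96, P[5] = 19

Only C[5] changed, to 35. In CBC, a change in C_i garbles P_i and flips the same bit in P_{i+1}. Decrypting the received ciphertext:
P[1]: D(K, CB) = 4E; 4E ⊕ E2 = AC.
P[2]: D(K, BE) = 41; 41 ⊕ CB = 8A.
P[3]: D(K, B2) = 35; 35 ⊕ BE = 8B.
P[4]: D(K, A1) = 24; 24 ⊕ B2 = 96.
P[5]: D(K, 35) = B8; B8 ⊕ A1 = 19.
Blocks that differ from the original plaintext: P[5].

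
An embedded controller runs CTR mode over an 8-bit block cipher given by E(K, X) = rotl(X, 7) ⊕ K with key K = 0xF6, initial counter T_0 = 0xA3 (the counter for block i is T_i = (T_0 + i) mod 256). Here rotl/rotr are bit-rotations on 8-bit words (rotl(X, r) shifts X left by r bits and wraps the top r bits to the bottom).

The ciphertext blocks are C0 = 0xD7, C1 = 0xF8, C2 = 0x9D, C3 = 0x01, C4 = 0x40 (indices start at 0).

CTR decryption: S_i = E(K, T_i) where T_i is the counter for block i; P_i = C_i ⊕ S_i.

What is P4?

P4: T = 0xA7, S = E(K, T) = 0x25; 0x40 ⊕ 0x25 = 0x65.

P4 = 0x65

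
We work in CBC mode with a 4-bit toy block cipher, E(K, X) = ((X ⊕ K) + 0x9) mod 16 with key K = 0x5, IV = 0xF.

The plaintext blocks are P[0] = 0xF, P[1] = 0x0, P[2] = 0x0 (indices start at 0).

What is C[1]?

CBC encryption: C_i = E(K, P_i ⊕ C_{i−1}), with C_{−1} = IV.
C[0]: P[0] ⊕ 0xF = 0x0; E(K, 0x0) = 0xE.
C[1]: P[1] ⊕ 0xE = 0xE; E(K, 0xE) = 0x4.

C[1] = 0x4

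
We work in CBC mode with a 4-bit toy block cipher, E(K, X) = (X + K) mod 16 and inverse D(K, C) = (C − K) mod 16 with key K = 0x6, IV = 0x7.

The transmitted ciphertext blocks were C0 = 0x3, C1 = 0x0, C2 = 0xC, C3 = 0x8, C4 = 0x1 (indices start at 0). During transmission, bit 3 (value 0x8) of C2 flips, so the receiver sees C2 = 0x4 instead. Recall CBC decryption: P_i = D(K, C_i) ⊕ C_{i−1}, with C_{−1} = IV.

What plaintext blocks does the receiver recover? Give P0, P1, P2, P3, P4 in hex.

P0 = 0xA, P1 = 0x9, P2 = 0xE, P3 = 0x6, P4 = 0x3

Only C2 changed, to 0x4. In CBC, a change in C_i garbles P_i and flips the same bit in P_{i+1}. Decrypting the received ciphertext:
P0: D(K, 0x3) = 0xD; 0xD ⊕ 0x7 = 0xA.
P1: D(K, 0x0) = 0xA; 0xA ⊕ 0x3 = 0x9.
P2: D(K, 0x4) = 0xE; 0xE ⊕ 0x0 = 0xE.
P3: D(K, 0x8) = 0x2; 0x2 ⊕ 0x4 = 0x6.
P4: D(K, 0x1) = 0xB; 0xB ⊕ 0x8 = 0x3.
Blocks that differ from the original plaintext: P2, P3.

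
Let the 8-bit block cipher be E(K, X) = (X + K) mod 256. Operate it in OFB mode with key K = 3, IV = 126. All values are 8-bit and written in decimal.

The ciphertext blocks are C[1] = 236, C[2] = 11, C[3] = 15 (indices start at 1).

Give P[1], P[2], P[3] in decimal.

P[1] = 109, P[2] = 143, P[3] = 136

OFB decryption: S_i = E(K, S_{i−1}) with S_{0} = IV; P_i = C_i ⊕ S_i.
P[1]: S = E(K, 126) = 129; 236 ⊕ 129 = 109.
P[2]: S = E(K, 129) = 132; 11 ⊕ 132 = 143.
P[3]: S = E(K, 132) = 135; 15 ⊕ 135 = 136.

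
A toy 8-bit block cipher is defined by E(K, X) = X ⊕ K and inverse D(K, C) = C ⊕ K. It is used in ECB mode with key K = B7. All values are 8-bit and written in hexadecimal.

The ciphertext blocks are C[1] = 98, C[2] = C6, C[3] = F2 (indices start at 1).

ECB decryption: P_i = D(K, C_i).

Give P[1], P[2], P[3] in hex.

P[1] = 2F, P[2] = 71, P[3] = 45

P[1]: D(K, 98) = 2F.
P[2]: D(K, C6) = 71.
P[3]: D(K, F2) = 45.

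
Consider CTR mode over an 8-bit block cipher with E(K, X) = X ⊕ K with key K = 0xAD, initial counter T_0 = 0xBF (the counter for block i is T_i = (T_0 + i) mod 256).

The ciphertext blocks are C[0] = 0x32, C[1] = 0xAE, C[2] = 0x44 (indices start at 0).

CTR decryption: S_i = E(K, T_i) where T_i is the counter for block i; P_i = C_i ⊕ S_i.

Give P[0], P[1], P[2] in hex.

P[0]: T = 0xBF, S = E(K, T) = 0x12; 0x32 ⊕ 0x12 = 0x20.
P[1]: T = 0xC0, S = E(K, T) = 0x6D; 0xAE ⊕ 0x6D = 0xC3.
P[2]: T = 0xC1, S = E(K, T) = 0x6C; 0x44 ⊕ 0x6C = 0x28.

P[0] = 0x20, P[1] = 0xC3, P[2] = 0x28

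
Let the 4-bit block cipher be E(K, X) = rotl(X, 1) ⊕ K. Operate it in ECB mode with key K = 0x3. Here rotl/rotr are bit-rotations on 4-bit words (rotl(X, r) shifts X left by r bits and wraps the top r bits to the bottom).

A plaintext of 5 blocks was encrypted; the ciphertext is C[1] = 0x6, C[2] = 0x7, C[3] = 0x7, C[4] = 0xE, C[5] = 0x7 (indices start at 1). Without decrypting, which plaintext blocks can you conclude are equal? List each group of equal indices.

ECB encrypts each block independently with the same key, so equal ciphertext blocks imply equal plaintext blocks.
C[2] = C[3] = C[5] = 0x7, so P[2] = P[3] = P[5].

P[2] = P[3] = P[5]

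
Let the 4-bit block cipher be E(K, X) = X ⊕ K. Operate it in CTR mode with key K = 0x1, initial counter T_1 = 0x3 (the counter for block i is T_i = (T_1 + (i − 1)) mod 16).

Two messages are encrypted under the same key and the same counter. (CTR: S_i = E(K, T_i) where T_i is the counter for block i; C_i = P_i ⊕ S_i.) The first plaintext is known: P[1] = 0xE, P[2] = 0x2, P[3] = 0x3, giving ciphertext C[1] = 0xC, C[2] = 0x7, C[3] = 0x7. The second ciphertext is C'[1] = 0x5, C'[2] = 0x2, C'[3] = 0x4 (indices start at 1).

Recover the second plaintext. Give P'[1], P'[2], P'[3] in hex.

P'[1] = 0x7, P'[2] = 0x7, P'[3] = 0x0

In CTR with a reused counter, both messages share the same keystream S_i, so C_i ⊕ C'_i = P_i ⊕ P'_i and thus P'_i = P_i ⊕ C_i ⊕ C'_i.
P'[1]: 0xE ⊕ 0xC ⊕ 0x5 = 0x7.
P'[2]: 0x2 ⊕ 0x7 ⊕ 0x2 = 0x7.
P'[3]: 0x3 ⊕ 0x7 ⊕ 0x4 = 0x0.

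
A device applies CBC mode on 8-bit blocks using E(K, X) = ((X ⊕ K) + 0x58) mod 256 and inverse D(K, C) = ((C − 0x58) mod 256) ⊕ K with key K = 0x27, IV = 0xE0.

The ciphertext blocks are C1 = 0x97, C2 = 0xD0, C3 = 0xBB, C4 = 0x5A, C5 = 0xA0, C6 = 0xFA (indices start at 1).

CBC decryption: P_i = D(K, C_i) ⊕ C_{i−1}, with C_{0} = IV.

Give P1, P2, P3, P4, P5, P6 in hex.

P1 = 0xF8, P2 = 0xC8, P3 = 0x94, P4 = 0x9E, P5 = 0x35, P6 = 0x25

P1: D(K, 0x97) = 0x18; 0x18 ⊕ 0xE0 = 0xF8.
P2: D(K, 0xD0) = 0x5F; 0x5F ⊕ 0x97 = 0xC8.
P3: D(K, 0xBB) = 0x44; 0x44 ⊕ 0xD0 = 0x94.
P4: D(K, 0x5A) = 0x25; 0x25 ⊕ 0xBB = 0x9E.
P5: D(K, 0xA0) = 0x6F; 0x6F ⊕ 0x5A = 0x35.
P6: D(K, 0xFA) = 0x85; 0x85 ⊕ 0xA0 = 0x25.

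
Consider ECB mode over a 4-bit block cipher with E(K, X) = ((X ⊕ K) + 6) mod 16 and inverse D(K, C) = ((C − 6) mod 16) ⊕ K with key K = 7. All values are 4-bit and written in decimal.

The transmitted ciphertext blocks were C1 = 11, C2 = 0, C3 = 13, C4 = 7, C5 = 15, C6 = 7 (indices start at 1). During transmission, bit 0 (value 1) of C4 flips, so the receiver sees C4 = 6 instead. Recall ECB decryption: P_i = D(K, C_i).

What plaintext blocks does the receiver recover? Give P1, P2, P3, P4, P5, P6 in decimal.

P1 = 2, P2 = 13, P3 = 0, P4 = 7, P5 = 14, P6 = 6

Only C4 changed, to 6. In ECB, a change in C_i affects only P_i. Decrypting the received ciphertext:
P1: D(K, 11) = 2.
P2: D(K, 0) = 13.
P3: D(K, 13) = 0.
P4: D(K, 6) = 7.
P5: D(K, 15) = 14.
P6: D(K, 7) = 6.
Blocks that differ from the original plaintext: P4.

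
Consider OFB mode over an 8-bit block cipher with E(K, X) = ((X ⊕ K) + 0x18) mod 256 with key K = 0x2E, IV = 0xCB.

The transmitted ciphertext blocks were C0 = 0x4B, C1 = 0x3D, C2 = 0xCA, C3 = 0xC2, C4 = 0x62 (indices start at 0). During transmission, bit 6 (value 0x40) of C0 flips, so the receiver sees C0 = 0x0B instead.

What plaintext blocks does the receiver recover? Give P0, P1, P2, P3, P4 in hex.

OFB decryption: S_i = E(K, S_{i−1}) with S_{−1} = IV; P_i = C_i ⊕ S_i.
Only C0 changed, to 0x0B. In OFB, a change in C_i flips the same bit in P_i only; the keystream is unaffected. Decrypting the received ciphertext:
P0: S = E(K, 0xCB) = 0xFD; 0x0B ⊕ 0xFD = 0xF6.
P1: S = E(K, 0xFD) = 0xEB; 0x3D ⊕ 0xEB = 0xD6.
P2: S = E(K, 0xEB) = 0xDD; 0xCA ⊕ 0xDD = 0x17.
P3: S = E(K, 0xDD) = 0x0B; 0xC2 ⊕ 0x0B = 0xC9.
P4: S = E(K, 0x0B) = 0x3D; 0x62 ⊕ 0x3D = 0x5F.
Blocks that differ from the original plaintext: P0.

P0 = 0xF6, P1 = 0xD6, P2 = 0x17, P3 = 0xC9, P4 = 0x5F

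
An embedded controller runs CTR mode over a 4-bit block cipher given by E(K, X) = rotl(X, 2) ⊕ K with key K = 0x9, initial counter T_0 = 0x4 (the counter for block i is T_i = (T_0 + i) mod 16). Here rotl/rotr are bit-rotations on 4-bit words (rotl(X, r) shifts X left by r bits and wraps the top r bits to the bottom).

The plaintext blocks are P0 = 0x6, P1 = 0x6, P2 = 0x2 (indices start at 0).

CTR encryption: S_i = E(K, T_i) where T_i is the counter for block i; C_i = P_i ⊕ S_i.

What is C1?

C0: T = 0x4, S = E(K, T) = 0x8; 0x6 ⊕ 0x8 = 0xE.
C1: T = 0x5, S = E(K, T) = 0xC; 0x6 ⊕ 0xC = 0xA.

C1 = 0xA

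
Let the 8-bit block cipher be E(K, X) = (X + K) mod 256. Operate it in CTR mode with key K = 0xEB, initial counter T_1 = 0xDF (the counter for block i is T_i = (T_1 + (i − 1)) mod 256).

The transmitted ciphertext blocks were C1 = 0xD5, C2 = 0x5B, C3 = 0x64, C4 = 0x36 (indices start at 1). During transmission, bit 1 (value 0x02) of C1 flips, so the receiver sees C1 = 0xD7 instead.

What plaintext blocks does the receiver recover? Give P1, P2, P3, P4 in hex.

P1 = 0x1D, P2 = 0x90, P3 = 0xA8, P4 = 0xFB

CTR decryption: S_i = E(K, T_i) where T_i is the counter for block i; P_i = C_i ⊕ S_i.
Only C1 changed, to 0xD7. In CTR, a change in C_i flips the same bit in P_i only; the keystream is unaffected. Decrypting the received ciphertext:
P1: T = 0xDF, S = E(K, T) = 0xCA; 0xD7 ⊕ 0xCA = 0x1D.
P2: T = 0xE0, S = E(K, T) = 0xCB; 0x5B ⊕ 0xCB = 0x90.
P3: T = 0xE1, S = E(K, T) = 0xCC; 0x64 ⊕ 0xCC = 0xA8.
P4: T = 0xE2, S = E(K, T) = 0xCD; 0x36 ⊕ 0xCD = 0xFB.
Blocks that differ from the original plaintext: P1.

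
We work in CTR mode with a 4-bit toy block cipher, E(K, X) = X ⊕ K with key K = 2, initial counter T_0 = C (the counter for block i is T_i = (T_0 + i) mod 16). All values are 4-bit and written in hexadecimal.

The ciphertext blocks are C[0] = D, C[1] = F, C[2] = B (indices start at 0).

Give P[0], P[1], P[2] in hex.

P[0] = 3, P[1] = 0, P[2] = 7

CTR decryption: S_i = E(K, T_i) where T_i is the counter for block i; P_i = C_i ⊕ S_i.
P[0]: T = C, S = E(K, T) = E; D ⊕ E = 3.
P[1]: T = D, S = E(K, T) = F; F ⊕ F = 0.
P[2]: T = E, S = E(K, T) = C; B ⊕ C = 7.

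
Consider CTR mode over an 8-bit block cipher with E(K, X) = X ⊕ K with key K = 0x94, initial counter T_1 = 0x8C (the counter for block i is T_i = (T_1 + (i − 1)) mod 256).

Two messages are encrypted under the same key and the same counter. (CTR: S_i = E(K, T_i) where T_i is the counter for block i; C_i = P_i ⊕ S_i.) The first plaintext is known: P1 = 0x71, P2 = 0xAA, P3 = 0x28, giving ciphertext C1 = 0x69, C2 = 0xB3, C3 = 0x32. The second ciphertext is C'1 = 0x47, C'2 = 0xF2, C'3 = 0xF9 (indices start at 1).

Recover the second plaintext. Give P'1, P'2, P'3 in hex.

In CTR with a reused counter, both messages share the same keystream S_i, so C_i ⊕ C'_i = P_i ⊕ P'_i and thus P'_i = P_i ⊕ C_i ⊕ C'_i.
P'1: 0x71 ⊕ 0x69 ⊕ 0x47 = 0x5F.
P'2: 0xAA ⊕ 0xB3 ⊕ 0xF2 = 0xEB.
P'3: 0x28 ⊕ 0x32 ⊕ 0xF9 = 0xE3.

P'1 = 0x5F, P'2 = 0xEB, P'3 = 0xE3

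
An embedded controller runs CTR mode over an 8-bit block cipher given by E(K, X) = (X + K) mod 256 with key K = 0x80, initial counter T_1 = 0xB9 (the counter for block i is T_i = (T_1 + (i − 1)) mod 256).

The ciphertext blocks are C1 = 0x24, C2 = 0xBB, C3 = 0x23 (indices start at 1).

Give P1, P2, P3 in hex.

P1 = 0x1D, P2 = 0x81, P3 = 0x18

CTR decryption: S_i = E(K, T_i) where T_i is the counter for block i; P_i = C_i ⊕ S_i.
P1: T = 0xB9, S = E(K, T) = 0x39; 0x24 ⊕ 0x39 = 0x1D.
P2: T = 0xBA, S = E(K, T) = 0x3A; 0xBB ⊕ 0x3A = 0x81.
P3: T = 0xBB, S = E(K, T) = 0x3B; 0x23 ⊕ 0x3B = 0x18.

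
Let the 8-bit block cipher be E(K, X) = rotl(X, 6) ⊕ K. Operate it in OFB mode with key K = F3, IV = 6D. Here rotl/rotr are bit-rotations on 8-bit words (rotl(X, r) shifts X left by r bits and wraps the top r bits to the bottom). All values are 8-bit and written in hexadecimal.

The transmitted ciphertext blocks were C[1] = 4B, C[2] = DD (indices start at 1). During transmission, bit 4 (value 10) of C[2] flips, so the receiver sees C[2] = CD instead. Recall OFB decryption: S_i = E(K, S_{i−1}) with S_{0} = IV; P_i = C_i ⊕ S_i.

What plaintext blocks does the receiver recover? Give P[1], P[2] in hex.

P[1] = E3, P[2] = 14

Only C[2] changed, to CD. In OFB, a change in C_i flips the same bit in P_i only; the keystream is unaffected. Decrypting the received ciphertext:
P[1]: S = E(K, 6D) = A8; 4B ⊕ A8 = E3.
P[2]: S = E(K, A8) = D9; CD ⊕ D9 = 14.
Blocks that differ from the original plaintext: P[2].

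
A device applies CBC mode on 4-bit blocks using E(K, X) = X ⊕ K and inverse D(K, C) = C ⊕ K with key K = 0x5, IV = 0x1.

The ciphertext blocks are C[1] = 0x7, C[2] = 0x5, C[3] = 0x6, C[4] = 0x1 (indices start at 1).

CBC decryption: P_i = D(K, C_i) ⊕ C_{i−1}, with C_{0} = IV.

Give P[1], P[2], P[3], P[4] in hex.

P[1] = 0x3, P[2] = 0x7, P[3] = 0x6, P[4] = 0x2

P[1]: D(K, 0x7) = 0x2; 0x2 ⊕ 0x1 = 0x3.
P[2]: D(K, 0x5) = 0x0; 0x0 ⊕ 0x7 = 0x7.
P[3]: D(K, 0x6) = 0x3; 0x3 ⊕ 0x5 = 0x6.
P[4]: D(K, 0x1) = 0x4; 0x4 ⊕ 0x6 = 0x2.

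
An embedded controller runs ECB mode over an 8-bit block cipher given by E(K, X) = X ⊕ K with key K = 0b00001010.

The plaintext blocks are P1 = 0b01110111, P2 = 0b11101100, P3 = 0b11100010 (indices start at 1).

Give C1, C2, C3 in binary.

C1 = 0b01111101, C2 = 0b11100110, C3 = 0b11101000

ECB encryption: C_i = E(K, P_i).
C1: E(K, 0b01110111) = 0b01111101.
C2: E(K, 0b11101100) = 0b11100110.
C3: E(K, 0b11100010) = 0b11101000.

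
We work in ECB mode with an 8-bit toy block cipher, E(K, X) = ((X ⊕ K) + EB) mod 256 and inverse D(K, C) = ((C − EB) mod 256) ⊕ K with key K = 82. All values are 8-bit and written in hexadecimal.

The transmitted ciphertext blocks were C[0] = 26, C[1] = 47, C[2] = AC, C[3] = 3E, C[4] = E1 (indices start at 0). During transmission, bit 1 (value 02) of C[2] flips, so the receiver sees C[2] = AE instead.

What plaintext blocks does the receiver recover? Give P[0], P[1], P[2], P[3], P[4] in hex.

ECB decryption: P_i = D(K, C_i).
Only C[2] changed, to AE. In ECB, a change in C_i affects only P_i. Decrypting the received ciphertext:
P[0]: D(K, 26) = B9.
P[1]: D(K, 47) = DE.
P[2]: D(K, AE) = 41.
P[3]: D(K, 3E) = D1.
P[4]: D(K, E1) = 74.
Blocks that differ from the original plaintext: P[2].

P[0] = B9, P[1] = DE, P[2] = 41, P[3] = D1, P[4] = 74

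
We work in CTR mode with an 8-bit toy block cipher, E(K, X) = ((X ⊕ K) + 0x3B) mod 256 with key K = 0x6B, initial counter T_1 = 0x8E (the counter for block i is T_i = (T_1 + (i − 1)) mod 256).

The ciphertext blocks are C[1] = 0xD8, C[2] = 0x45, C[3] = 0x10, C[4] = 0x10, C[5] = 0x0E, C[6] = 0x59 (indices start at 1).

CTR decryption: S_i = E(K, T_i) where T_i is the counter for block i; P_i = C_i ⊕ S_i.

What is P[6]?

P[6]: T = 0x93, S = E(K, T) = 0x33; 0x59 ⊕ 0x33 = 0x6A.

P[6] = 0x6A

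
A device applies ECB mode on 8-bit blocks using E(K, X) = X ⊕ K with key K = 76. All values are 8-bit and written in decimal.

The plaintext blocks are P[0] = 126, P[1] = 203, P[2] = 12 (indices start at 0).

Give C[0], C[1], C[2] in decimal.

C[0] = 50, C[1] = 135, C[2] = 64

ECB encryption: C_i = E(K, P_i).
C[0]: E(K, 126) = 50.
C[1]: E(K, 203) = 135.
C[2]: E(K, 12) = 64.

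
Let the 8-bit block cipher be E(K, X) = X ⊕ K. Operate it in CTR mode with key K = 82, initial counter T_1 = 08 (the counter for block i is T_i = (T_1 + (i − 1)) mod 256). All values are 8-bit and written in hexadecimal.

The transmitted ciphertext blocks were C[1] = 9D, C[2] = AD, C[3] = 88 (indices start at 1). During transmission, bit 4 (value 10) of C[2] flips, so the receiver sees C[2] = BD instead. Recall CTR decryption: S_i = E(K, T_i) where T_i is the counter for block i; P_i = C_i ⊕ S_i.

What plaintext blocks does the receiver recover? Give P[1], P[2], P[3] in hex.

Only C[2] changed, to BD. In CTR, a change in C_i flips the same bit in P_i only; the keystream is unaffected. Decrypting the received ciphertext:
P[1]: T = 08, S = E(K, T) = 8A; 9D ⊕ 8A = 17.
P[2]: T = 09, S = E(K, T) = 8B; BD ⊕ 8B = 36.
P[3]: T = 0A, S = E(K, T) = 88; 88 ⊕ 88 = 00.
Blocks that differ from the original plaintext: P[2].

P[1] = 17, P[2] = 36, P[3] = 00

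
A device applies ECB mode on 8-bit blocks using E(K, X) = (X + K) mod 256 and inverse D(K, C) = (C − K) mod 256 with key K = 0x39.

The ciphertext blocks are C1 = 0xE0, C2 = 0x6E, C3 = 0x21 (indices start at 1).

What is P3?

P3 = 0xE8

ECB decryption: P_i = D(K, C_i).
P3: D(K, 0x21) = 0xE8.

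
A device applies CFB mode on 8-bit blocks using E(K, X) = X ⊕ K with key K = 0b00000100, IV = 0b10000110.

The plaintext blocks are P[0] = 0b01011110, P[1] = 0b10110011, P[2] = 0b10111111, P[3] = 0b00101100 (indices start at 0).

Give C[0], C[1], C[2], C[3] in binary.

C[0] = 0b11011100, C[1] = 0b01101011, C[2] = 0b11010000, C[3] = 0b11111000

CFB encryption: C_i = P_i ⊕ E(K, C_{i−1}), with C_{−1} = IV.
C[0]: E(K, 0b10000110) = 0b10000010; 0b01011110 ⊕ 0b10000010 = 0b11011100.
C[1]: E(K, 0b11011100) = 0b11011000; 0b10110011 ⊕ 0b11011000 = 0b01101011.
C[2]: E(K, 0b01101011) = 0b01101111; 0b10111111 ⊕ 0b01101111 = 0b11010000.
C[3]: E(K, 0b11010000) = 0b11010100; 0b00101100 ⊕ 0b11010100 = 0b11111000.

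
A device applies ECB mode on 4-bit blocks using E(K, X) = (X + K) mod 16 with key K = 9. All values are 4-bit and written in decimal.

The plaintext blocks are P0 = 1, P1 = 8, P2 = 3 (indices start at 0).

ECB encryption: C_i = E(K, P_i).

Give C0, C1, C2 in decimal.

C0 = 10, C1 = 1, C2 = 12

C0: E(K, 1) = 10.
C1: E(K, 8) = 1.
C2: E(K, 3) = 12.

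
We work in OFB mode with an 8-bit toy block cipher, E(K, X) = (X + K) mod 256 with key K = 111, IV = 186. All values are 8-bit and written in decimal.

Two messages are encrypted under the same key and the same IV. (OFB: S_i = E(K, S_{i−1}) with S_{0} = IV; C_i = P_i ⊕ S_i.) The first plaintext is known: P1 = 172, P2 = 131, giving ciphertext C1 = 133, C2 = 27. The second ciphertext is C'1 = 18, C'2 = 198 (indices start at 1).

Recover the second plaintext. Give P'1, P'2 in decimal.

In OFB with a reused IV, both messages share the same keystream S_i, so C_i ⊕ C'_i = P_i ⊕ P'_i and thus P'_i = P_i ⊕ C_i ⊕ C'_i.
P'1: 172 ⊕ 133 ⊕ 18 = 59.
P'2: 131 ⊕ 27 ⊕ 198 = 94.

P'1 = 59, P'2 = 94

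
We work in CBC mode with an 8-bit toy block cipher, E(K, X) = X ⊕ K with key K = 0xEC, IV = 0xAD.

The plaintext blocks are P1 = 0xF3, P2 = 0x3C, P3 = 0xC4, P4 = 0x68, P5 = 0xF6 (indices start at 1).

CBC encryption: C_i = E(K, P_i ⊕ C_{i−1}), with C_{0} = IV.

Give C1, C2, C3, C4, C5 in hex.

C1 = 0xB2, C2 = 0x62, C3 = 0x4A, C4 = 0xCE, C5 = 0xD4

C1: P1 ⊕ 0xAD = 0x5E; E(K, 0x5E) = 0xB2.
C2: P2 ⊕ 0xB2 = 0x8E; E(K, 0x8E) = 0x62.
C3: P3 ⊕ 0x62 = 0xA6; E(K, 0xA6) = 0x4A.
C4: P4 ⊕ 0x4A = 0x22; E(K, 0x22) = 0xCE.
C5: P5 ⊕ 0xCE = 0x38; E(K, 0x38) = 0xD4.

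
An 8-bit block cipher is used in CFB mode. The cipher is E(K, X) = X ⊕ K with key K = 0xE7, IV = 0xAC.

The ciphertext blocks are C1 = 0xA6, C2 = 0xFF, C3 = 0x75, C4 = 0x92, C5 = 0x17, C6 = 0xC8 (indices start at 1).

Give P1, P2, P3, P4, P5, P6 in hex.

P1 = 0xED, P2 = 0xBE, P3 = 0x6D, P4 = 0x00, P5 = 0x62, P6 = 0x38

CFB decryption: P_i = C_i ⊕ E(K, C_{i−1}), with C_{0} = IV.
P1: E(K, 0xAC) = 0x4B; 0xA6 ⊕ 0x4B = 0xED.
P2: E(K, 0xA6) = 0x41; 0xFF ⊕ 0x41 = 0xBE.
P3: E(K, 0xFF) = 0x18; 0x75 ⊕ 0x18 = 0x6D.
P4: E(K, 0x75) = 0x92; 0x92 ⊕ 0x92 = 0x00.
P5: E(K, 0x92) = 0x75; 0x17 ⊕ 0x75 = 0x62.
P6: E(K, 0x17) = 0xF0; 0xC8 ⊕ 0xF0 = 0x38.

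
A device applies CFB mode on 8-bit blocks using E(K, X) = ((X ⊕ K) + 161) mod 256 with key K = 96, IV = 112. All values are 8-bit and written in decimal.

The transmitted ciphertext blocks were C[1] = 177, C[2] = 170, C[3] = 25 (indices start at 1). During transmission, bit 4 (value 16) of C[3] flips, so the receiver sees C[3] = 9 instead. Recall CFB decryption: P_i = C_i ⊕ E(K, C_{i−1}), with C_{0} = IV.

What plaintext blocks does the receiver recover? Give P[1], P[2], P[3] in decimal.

P[1] = 0, P[2] = 216, P[3] = 98

Only C[3] changed, to 9. In CFB, a change in C_i flips the same bit in P_i and garbles P_{i+1}. Decrypting the received ciphertext:
P[1]: E(K, 112) = 177; 177 ⊕ 177 = 0.
P[2]: E(K, 177) = 114; 170 ⊕ 114 = 216.
P[3]: E(K, 170) = 107; 9 ⊕ 107 = 98.
Blocks that differ from the original plaintext: P[3].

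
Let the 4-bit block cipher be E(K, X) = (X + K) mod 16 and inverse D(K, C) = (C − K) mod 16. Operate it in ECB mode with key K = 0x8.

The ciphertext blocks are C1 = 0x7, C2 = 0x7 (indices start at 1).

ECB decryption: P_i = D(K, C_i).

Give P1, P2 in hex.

P1 = 0xF, P2 = 0xF

P1: D(K, 0x7) = 0xF.
P2: D(K, 0x7) = 0xF.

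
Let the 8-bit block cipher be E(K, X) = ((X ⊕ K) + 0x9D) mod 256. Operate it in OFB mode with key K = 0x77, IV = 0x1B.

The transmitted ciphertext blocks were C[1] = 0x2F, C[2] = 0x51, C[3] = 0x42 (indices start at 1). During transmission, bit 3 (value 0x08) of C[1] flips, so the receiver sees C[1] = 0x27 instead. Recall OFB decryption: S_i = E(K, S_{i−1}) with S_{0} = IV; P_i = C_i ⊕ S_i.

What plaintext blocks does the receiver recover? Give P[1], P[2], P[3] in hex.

P[1] = 0x2E, P[2] = 0x4A, P[3] = 0x4B

Only C[1] changed, to 0x27. In OFB, a change in C_i flips the same bit in P_i only; the keystream is unaffected. Decrypting the received ciphertext:
P[1]: S = E(K, 0x1B) = 0x09; 0x27 ⊕ 0x09 = 0x2E.
P[2]: S = E(K, 0x09) = 0x1B; 0x51 ⊕ 0x1B = 0x4A.
P[3]: S = E(K, 0x1B) = 0x09; 0x42 ⊕ 0x09 = 0x4B.
Blocks that differ from the original plaintext: P[1].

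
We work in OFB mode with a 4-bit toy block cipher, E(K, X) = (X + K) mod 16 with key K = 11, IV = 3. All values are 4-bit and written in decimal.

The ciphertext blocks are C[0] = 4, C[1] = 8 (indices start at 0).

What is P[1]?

OFB decryption: S_i = E(K, S_{i−1}) with S_{−1} = IV; P_i = C_i ⊕ S_i.
P[0]: S = E(K, 3) = 14; 4 ⊕ 14 = 10.
P[1]: S = E(K, 14) = 9; 8 ⊕ 9 = 1.

P[1] = 1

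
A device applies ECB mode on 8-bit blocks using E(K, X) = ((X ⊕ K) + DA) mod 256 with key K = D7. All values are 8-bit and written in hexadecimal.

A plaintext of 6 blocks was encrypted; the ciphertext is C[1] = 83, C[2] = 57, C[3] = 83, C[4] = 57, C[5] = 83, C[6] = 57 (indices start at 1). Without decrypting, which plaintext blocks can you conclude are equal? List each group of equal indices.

P[1] = P[3] = P[5]; P[2] = P[4] = P[6]

ECB encrypts each block independently with the same key, so equal ciphertext blocks imply equal plaintext blocks.
C[1] = C[3] = C[5] = 83, so P[1] = P[3] = P[5].
C[2] = C[4] = C[6] = 57, so P[2] = P[4] = P[6].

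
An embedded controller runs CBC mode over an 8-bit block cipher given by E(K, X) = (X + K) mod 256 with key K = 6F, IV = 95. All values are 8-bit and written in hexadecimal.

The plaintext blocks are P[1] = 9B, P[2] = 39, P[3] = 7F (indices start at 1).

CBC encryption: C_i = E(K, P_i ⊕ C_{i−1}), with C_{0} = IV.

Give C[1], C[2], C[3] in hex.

C[1] = 7D, C[2] = B3, C[3] = 3B

C[1]: P[1] ⊕ 95 = 0E; E(K, 0E) = 7D.
C[2]: P[2] ⊕ 7D = 44; E(K, 44) = B3.
C[3]: P[3] ⊕ B3 = CC; E(K, CC) = 3B.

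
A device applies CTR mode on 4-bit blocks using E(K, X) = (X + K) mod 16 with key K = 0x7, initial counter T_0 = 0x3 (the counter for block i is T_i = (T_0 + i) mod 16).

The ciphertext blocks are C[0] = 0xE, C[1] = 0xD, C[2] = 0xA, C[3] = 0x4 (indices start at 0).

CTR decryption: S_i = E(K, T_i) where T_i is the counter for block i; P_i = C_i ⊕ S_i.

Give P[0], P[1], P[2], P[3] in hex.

P[0] = 0x4, P[1] = 0x6, P[2] = 0x6, P[3] = 0x9

P[0]: T = 0x3, S = E(K, T) = 0xA; 0xE ⊕ 0xA = 0x4.
P[1]: T = 0x4, S = E(K, T) = 0xB; 0xD ⊕ 0xB = 0x6.
P[2]: T = 0x5, S = E(K, T) = 0xC; 0xA ⊕ 0xC = 0x6.
P[3]: T = 0x6, S = E(K, T) = 0xD; 0x4 ⊕ 0xD = 0x9.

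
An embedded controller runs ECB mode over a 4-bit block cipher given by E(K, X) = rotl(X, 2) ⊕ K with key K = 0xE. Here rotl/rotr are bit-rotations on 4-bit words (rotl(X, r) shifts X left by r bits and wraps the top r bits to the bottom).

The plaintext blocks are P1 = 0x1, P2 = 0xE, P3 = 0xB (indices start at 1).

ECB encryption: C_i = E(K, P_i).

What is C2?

C2 = 0x5

C2: E(K, 0xE) = 0x5.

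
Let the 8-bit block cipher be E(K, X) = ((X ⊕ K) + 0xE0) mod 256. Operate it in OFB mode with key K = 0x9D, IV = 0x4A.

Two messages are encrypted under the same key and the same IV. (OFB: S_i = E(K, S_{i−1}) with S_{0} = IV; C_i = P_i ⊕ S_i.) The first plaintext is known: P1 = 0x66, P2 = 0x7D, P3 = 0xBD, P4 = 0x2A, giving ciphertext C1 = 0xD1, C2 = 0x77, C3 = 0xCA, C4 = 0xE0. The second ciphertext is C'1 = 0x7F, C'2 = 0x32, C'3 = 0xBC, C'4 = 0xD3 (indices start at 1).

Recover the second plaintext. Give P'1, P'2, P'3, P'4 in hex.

P'1 = 0xC8, P'2 = 0x38, P'3 = 0xCB, P'4 = 0x19

In OFB with a reused IV, both messages share the same keystream S_i, so C_i ⊕ C'_i = P_i ⊕ P'_i and thus P'_i = P_i ⊕ C_i ⊕ C'_i.
P'1: 0x66 ⊕ 0xD1 ⊕ 0x7F = 0xC8.
P'2: 0x7D ⊕ 0x77 ⊕ 0x32 = 0x38.
P'3: 0xBD ⊕ 0xCA ⊕ 0xBC = 0xCB.
P'4: 0x2A ⊕ 0xE0 ⊕ 0xD3 = 0x19.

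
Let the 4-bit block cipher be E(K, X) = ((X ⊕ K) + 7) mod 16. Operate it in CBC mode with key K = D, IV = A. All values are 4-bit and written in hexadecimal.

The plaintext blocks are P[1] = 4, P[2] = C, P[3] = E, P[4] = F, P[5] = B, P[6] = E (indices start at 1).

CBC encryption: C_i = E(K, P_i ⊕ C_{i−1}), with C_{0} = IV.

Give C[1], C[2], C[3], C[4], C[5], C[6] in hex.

C[1] = A, C[2] = 2, C[3] = 8, C[4] = 1, C[5] = E, C[6] = 4

C[1]: P[1] ⊕ A = E; E(K, E) = A.
C[2]: P[2] ⊕ A = 6; E(K, 6) = 2.
C[3]: P[3] ⊕ 2 = C; E(K, C) = 8.
C[4]: P[4] ⊕ 8 = 7; E(K, 7) = 1.
C[5]: P[5] ⊕ 1 = A; E(K, A) = E.
C[6]: P[6] ⊕ E = 0; E(K, 0) = 4.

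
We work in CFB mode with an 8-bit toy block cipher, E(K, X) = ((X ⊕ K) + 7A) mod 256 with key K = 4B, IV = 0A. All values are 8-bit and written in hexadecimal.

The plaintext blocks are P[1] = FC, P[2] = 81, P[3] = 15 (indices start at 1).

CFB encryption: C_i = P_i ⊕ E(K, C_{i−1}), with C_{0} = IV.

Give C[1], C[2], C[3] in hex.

C[1]: E(K, 0A) = BB; FC ⊕ BB = 47.
C[2]: E(K, 47) = 86; 81 ⊕ 86 = 07.
C[3]: E(K, 07) = C6; 15 ⊕ C6 = D3.

C[1] = 47, C[2] = 07, C[3] = D3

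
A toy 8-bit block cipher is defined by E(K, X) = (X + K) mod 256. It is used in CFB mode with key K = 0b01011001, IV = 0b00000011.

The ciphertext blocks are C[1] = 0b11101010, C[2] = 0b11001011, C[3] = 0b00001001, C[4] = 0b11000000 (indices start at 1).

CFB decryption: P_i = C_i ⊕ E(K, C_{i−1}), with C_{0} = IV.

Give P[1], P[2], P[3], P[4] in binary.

P[1]: E(K, 0b00000011) = 0b01011100; 0b11101010 ⊕ 0b01011100 = 0b10110110.
P[2]: E(K, 0b11101010) = 0b01000011; 0b11001011 ⊕ 0b01000011 = 0b10001000.
P[3]: E(K, 0b11001011) = 0b00100100; 0b00001001 ⊕ 0b00100100 = 0b00101101.
P[4]: E(K, 0b00001001) = 0b01100010; 0b11000000 ⊕ 0b01100010 = 0b10100010.

P[1] = 0b10110110, P[2] = 0b10001000, P[3] = 0b00101101, P[4] = 0b10100010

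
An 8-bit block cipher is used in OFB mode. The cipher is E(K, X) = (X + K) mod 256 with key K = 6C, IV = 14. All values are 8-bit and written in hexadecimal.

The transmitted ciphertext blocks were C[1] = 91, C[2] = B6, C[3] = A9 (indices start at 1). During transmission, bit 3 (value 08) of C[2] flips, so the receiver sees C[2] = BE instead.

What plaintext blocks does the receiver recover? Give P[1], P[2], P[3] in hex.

OFB decryption: S_i = E(K, S_{i−1}) with S_{0} = IV; P_i = C_i ⊕ S_i.
Only C[2] changed, to BE. In OFB, a change in C_i flips the same bit in P_i only; the keystream is unaffected. Decrypting the received ciphertext:
P[1]: S = E(K, 14) = 80; 91 ⊕ 80 = 11.
P[2]: S = E(K, 80) = EC; BE ⊕ EC = 52.
P[3]: S = E(K, EC) = 58; A9 ⊕ 58 = F1.
Blocks that differ from the original plaintext: P[2].

P[1] = 11, P[2] = 52, P[3] = F1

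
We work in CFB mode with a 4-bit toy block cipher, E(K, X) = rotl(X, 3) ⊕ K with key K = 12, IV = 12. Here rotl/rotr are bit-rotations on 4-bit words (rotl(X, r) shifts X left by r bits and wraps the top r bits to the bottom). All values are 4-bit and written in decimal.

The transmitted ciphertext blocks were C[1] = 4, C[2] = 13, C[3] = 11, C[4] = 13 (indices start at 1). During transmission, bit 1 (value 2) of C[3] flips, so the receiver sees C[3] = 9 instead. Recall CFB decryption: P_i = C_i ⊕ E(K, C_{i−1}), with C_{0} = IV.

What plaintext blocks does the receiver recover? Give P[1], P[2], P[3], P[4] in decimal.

P[1] = 14, P[2] = 3, P[3] = 11, P[4] = 13

Only C[3] changed, to 9. In CFB, a change in C_i flips the same bit in P_i and garbles P_{i+1}. Decrypting the received ciphertext:
P[1]: E(K, 12) = 10; 4 ⊕ 10 = 14.
P[2]: E(K, 4) = 14; 13 ⊕ 14 = 3.
P[3]: E(K, 13) = 2; 9 ⊕ 2 = 11.
P[4]: E(K, 9) = 0; 13 ⊕ 0 = 13.
Blocks that differ from the original plaintext: P[3], P[4].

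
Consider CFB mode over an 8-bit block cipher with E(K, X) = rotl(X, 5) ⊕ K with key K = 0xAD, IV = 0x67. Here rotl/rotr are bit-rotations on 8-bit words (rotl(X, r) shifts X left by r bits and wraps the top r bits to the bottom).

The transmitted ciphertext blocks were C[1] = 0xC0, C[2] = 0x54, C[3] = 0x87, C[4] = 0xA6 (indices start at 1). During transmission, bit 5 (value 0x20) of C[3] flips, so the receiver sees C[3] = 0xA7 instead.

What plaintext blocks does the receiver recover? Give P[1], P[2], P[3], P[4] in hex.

CFB decryption: P_i = C_i ⊕ E(K, C_{i−1}), with C_{0} = IV.
Only C[3] changed, to 0xA7. In CFB, a change in C_i flips the same bit in P_i and garbles P_{i+1}. Decrypting the received ciphertext:
P[1]: E(K, 0x67) = 0x41; 0xC0 ⊕ 0x41 = 0x81.
P[2]: E(K, 0xC0) = 0xB5; 0x54 ⊕ 0xB5 = 0xE1.
P[3]: E(K, 0x54) = 0x27; 0xA7 ⊕ 0x27 = 0x80.
P[4]: E(K, 0xA7) = 0x59; 0xA6 ⊕ 0x59 = 0xFF.
Blocks that differ from the original plaintext: P[3], P[4].

P[1] = 0x81, P[2] = 0xE1, P[3] = 0x80, P[4] = 0xFF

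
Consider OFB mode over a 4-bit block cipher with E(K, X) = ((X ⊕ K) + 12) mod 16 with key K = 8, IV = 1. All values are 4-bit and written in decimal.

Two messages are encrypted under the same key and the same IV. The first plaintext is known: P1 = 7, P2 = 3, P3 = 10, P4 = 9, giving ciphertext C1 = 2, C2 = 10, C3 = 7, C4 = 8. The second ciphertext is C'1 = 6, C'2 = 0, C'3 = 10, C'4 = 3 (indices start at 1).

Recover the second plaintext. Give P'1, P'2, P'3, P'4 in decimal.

P'1 = 3, P'2 = 9, P'3 = 7, P'4 = 2

In OFB with a reused IV, both messages share the same keystream S_i, so C_i ⊕ C'_i = P_i ⊕ P'_i and thus P'_i = P_i ⊕ C_i ⊕ C'_i.
P'1: 7 ⊕ 2 ⊕ 6 = 3.
P'2: 3 ⊕ 10 ⊕ 0 = 9.
P'3: 10 ⊕ 7 ⊕ 10 = 7.
P'4: 9 ⊕ 8 ⊕ 3 = 2.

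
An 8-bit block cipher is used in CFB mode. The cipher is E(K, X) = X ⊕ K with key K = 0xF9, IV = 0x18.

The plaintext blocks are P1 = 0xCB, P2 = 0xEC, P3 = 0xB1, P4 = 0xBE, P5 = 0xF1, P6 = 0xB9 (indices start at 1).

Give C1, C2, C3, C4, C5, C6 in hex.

CFB encryption: C_i = P_i ⊕ E(K, C_{i−1}), with C_{0} = IV.
C1: E(K, 0x18) = 0xE1; 0xCB ⊕ 0xE1 = 0x2A.
C2: E(K, 0x2A) = 0xD3; 0xEC ⊕ 0xD3 = 0x3F.
C3: E(K, 0x3F) = 0xC6; 0xB1 ⊕ 0xC6 = 0x77.
C4: E(K, 0x77) = 0x8E; 0xBE ⊕ 0x8E = 0x30.
C5: E(K, 0x30) = 0xC9; 0xF1 ⊕ 0xC9 = 0x38.
C6: E(K, 0x38) = 0xC1; 0xB9 ⊕ 0xC1 = 0x78.

C1 = 0x2A, C2 = 0x3F, C3 = 0x77, C4 = 0x30, C5 = 0x38, C6 = 0x78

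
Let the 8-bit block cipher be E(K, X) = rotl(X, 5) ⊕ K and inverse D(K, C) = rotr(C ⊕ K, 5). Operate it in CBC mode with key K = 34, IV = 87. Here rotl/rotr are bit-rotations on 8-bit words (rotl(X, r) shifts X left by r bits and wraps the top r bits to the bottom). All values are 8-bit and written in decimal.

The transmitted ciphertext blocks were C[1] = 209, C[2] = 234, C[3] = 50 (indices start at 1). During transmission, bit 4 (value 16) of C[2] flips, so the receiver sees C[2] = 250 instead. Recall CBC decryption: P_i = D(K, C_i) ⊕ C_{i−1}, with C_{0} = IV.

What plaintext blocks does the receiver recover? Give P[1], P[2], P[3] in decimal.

P[1] = 200, P[2] = 23, P[3] = 122

Only C[2] changed, to 250. In CBC, a change in C_i garbles P_i and flips the same bit in P_{i+1}. Decrypting the received ciphertext:
P[1]: D(K, 209) = 159; 159 ⊕ 87 = 200.
P[2]: D(K, 250) = 198; 198 ⊕ 209 = 23.
P[3]: D(K, 50) = 128; 128 ⊕ 250 = 122.
Blocks that differ from the original plaintext: P[2], P[3].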